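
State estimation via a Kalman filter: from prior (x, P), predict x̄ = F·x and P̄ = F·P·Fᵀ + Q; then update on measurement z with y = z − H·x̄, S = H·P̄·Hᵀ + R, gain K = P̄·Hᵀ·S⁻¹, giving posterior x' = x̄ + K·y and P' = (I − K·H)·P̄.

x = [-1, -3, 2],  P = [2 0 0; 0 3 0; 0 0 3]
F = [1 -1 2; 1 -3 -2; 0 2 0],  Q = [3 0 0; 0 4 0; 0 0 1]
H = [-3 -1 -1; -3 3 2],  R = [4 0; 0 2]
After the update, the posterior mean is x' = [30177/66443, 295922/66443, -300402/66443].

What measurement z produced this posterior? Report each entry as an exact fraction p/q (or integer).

x̄ = F·x = [6, 4, -6]
P̄ = F·P·Fᵀ + Q = [20 -1 -6; -1 45 -18; -6 -18 13]
S = H·P̄·Hᵀ + R = [164 133; 133 513]
K = P̄·Hᵀ·S⁻¹ = [-906/3497 -5251/66443; -1362/3497 19920/66443; 691/3497 -4699/66443]
x' − x̄ = [-368481/66443, 30150/66443, 98256/66443] = K·y
y = (KᵀK)⁻¹·Kᵀ·(x' − x̄) = [15, 21]
z = y + H·x̄ = [15, 21] + [-16, -18] = [-1, 3]

z = [-1, 3]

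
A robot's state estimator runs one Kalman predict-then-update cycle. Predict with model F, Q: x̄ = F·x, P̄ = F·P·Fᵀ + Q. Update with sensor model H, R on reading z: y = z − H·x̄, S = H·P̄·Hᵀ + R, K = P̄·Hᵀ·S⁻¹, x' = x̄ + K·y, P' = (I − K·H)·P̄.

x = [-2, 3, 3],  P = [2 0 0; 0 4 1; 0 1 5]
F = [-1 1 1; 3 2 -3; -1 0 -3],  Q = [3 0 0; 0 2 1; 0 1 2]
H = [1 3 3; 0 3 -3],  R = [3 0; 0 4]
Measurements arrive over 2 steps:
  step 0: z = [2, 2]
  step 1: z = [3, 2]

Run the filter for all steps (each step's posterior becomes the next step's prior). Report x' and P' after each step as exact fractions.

step 0: x̄ = F·x = [8, -9, -7]
step 0: P̄ = F·P·Fᵀ + Q = [16 -14 -16; -14 69 34; -16 34 49]
step 0: y = z − H·x̄ = [42, 8]
step 0: S = H·P̄·Hᵀ + R = [1513 186; 186 454]
step 0: K = P̄·Hᵀ·S⁻¹ = [-17356/326153 11421/326153; 57200/326153 103995/652306; 57076/326153 -111423/652306]
step 0: x' = x̄ + K·y = [1971640/326153, -116997/326153, -331571/326153]
step 0: P' = (I − K·H)·P̄ = [3865578/326153 -645327/326153 -660555/326153; -645327/326153 341639/652306 202979/652306; -660555/326153 202979/652306 351543/652306]
step 1: x̄ = F·x = [-2420208/326153, 6675639/326153, -976927/326153]
step 1: P̄ = F·P·Fᵀ + Q = [8005371/326153 -16492556/326153 2358012/326153; -16492556/326153 81271843/652306 -10087181/652306; 2358012/326153 -10087181/652306 4272995/652306]
step 1: y = z − H·x̄ = [-13697469/326153, -22305392/326153]
step 1: S = H·P̄·Hᵀ + R = [218343708/326153 289943112/326153; 289943112/326153 477041012/326153]
step 1: K = P̄·Hᵀ·S⁻¹ = [-1073473/1711185244 -101101575/855592622; 2557081801/15400667196 478322477/2566777866; 820144699/5133555732 -121713313/855592622]
step 1: x' = x̄ + K·y = [1175829045/1711185244, 3851693069/5133555732, 41047359/1711185244]
step 1: P' = (I − K·H)·P̄ = [6827514807/1711185244 -1273257971/1711185244 -1003653771/1711185244; -1273257971/1711185244 5101717765/15400667196 425045983/5133555732; -1003653771/1711185244 425045983/5133555732 466250829/1711185244]

step 0: x' = [1971640/326153, -116997/326153, -331571/326153], P' = [3865578/326153 -645327/326153 -660555/326153; -645327/326153 341639/652306 202979/652306; -660555/326153 202979/652306 351543/652306]
step 1: x' = [1175829045/1711185244, 3851693069/5133555732, 41047359/1711185244], P' = [6827514807/1711185244 -1273257971/1711185244 -1003653771/1711185244; -1273257971/1711185244 5101717765/15400667196 425045983/5133555732; -1003653771/1711185244 425045983/5133555732 466250829/1711185244]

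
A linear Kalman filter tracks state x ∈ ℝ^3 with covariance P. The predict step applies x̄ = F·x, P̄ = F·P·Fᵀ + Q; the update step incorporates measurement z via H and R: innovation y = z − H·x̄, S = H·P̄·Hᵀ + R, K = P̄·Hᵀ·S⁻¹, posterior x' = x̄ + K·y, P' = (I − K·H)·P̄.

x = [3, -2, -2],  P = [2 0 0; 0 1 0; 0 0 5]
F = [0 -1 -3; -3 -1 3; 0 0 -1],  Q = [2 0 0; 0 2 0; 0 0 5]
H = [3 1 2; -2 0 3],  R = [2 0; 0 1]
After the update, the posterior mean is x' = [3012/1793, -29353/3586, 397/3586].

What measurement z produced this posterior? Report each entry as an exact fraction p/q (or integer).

x̄ = F·x = [8, -13, 2]
P̄ = F·P·Fᵀ + Q = [48 -44 15; -44 66 -15; 15 -15 10]
S = H·P̄·Hᵀ + R = [396 -110; -110 103]
K = P̄·Hᵀ·S⁻¹ = [1945/7172 -67/326; -2579/14344 147/652; 2575/14344 125/652]
x' − x̄ = [-11332/1793, 17265/3586, -6775/3586] = K·y
y = (KᵀK)⁻¹·Kᵀ·(x' − x̄) = [-18, 7]
z = y + H·x̄ = [-18, 7] + [15, -10] = [-3, -3]

z = [-3, -3]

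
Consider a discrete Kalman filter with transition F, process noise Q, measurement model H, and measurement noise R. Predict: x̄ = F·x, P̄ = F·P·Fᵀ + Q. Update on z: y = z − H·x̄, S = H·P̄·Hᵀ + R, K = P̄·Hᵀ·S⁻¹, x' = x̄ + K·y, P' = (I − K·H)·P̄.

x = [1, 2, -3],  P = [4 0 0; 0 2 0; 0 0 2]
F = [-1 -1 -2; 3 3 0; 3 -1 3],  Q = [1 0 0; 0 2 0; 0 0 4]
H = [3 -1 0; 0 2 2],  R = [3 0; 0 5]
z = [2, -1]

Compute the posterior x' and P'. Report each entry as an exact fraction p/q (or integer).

x̄ = F·x = [3, 9, -8]
P̄ = F·P·Fᵀ + Q = [15 -18 -22; -18 56 30; -22 30 60]
y = z − H·x̄ = [2, -3]
S = H·P̄·Hᵀ + R = [302 -412; -412 709]
K = P̄·Hᵀ·S⁻¹ = [11707/44374 898/22187; -3563/22187 3312/22187; 3048/22187 7404/22187]
x' = x̄ + K·y = [75574/22187, 182621/22187, -193612/22187]
P' = (I − K·H)·P̄ = [71749/44374 90063/22187 -87818/22187; 90063/22187 280878/22187 -272598/22187; -87818/22187 -272598/22187 291108/22187]

x' = [75574/22187, 182621/22187, -193612/22187]
P' = [71749/44374 90063/22187 -87818/22187; 90063/22187 280878/22187 -272598/22187; -87818/22187 -272598/22187 291108/22187]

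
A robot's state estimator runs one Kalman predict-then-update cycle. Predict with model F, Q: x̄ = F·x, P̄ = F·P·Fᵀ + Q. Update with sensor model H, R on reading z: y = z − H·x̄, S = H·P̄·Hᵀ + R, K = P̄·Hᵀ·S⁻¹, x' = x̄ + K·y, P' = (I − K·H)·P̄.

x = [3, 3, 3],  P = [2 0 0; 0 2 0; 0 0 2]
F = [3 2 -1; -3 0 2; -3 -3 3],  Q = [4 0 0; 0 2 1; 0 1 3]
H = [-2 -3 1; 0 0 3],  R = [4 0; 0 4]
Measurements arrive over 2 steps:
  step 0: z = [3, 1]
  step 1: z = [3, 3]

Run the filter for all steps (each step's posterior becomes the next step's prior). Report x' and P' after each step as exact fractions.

step 0: x' = [8610/2153, -7128/2153, 675/2153], P' = [481052/58131 -35296/6459 -1616/6459; -35296/6459 8792/2153 668/2153; -1616/6459 668/2153 948/2153]
step 1: x' = [18144303/12634757, -109806456/63173785, 65055153/63173785], P' = [391984052/37904271 -270712328/37904271 -13069712/37904271; -270712328/37904271 1025816296/189521355 71987572/189521355; -13069712/37904271 71987572/189521355 81477244/189521355]

step 0: x̄ = F·x = [12, -3, -9]
step 0: P̄ = F·P·Fᵀ + Q = [32 -22 -36; -22 28 31; -36 31 57]
step 0: y = z − H·x̄ = [27, 28]
step 0: S = H·P̄·Hᵀ + R = [135 108; 108 517]
step 0: K = P̄·Hᵀ·S⁻¹ = [-5914/58131 -404/2153; -1633/6459 501/2153; 16/6459 711/2153]
step 0: x' = x̄ + K·y = [8610/2153, -7128/2153, 675/2153]
step 0: P' = (I − K·H)·P̄ = [481052/58131 -35296/6459 -1616/6459; -35296/6459 8792/2153 668/2153; -1616/6459 668/2153 948/2153]
step 1: x̄ = F·x = [10899/2153, -24480/2153, -2421/2153]
step 1: P̄ = F·P·Fᵀ + Q = [193364/6459 -281492/6459 -119756/6459; -281492/6459 524738/6459 199127/6459; -119756/6459 199127/6459 121097/6459]
step 1: y = z − H·x̄ = [-42762/2153, 13722/2153]
step 1: S = H·P̄·Hᵀ + R = [516463/2153 -236772/2153; -236772/2153 371903/2153]
step 1: K = P̄·Hᵀ·S⁻¹ = [1258264/12634757 -3267428/12634757; -24861503/63173785 17996893/63173785; -315696/63173785 20369311/63173785]
step 1: x' = x̄ + K·y = [18144303/12634757, -109806456/63173785, 65055153/63173785]
step 1: P' = (I − K·H)·P̄ = [391984052/37904271 -270712328/37904271 -13069712/37904271; -270712328/37904271 1025816296/189521355 71987572/189521355; -13069712/37904271 71987572/189521355 81477244/189521355]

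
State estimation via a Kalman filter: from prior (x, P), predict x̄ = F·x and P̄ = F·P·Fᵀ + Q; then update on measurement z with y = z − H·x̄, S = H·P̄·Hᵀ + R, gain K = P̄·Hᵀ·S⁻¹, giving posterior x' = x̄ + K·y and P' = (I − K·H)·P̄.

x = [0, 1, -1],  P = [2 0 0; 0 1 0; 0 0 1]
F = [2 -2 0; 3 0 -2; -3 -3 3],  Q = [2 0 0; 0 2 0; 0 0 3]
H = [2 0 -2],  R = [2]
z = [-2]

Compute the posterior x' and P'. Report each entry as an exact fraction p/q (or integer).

x' = [-462/131, -98/131, -336/131]
P' = [1034/131 132/131 1014/131; 132/131 552/131 96/131; 1014/131 96/131 1059/131]

x̄ = F·x = [-2, 2, -6]
P̄ = F·P·Fᵀ + Q = [14 12 -6; 12 24 -24; -6 -24 39]
y = z − H·x̄ = [-10]
S = H·P̄·Hᵀ + R = [262]
K = P̄·Hᵀ·S⁻¹ = [20/131; 36/131; -45/131]
x' = x̄ + K·y = [-462/131, -98/131, -336/131]
P' = (I − K·H)·P̄ = [1034/131 132/131 1014/131; 132/131 552/131 96/131; 1014/131 96/131 1059/131]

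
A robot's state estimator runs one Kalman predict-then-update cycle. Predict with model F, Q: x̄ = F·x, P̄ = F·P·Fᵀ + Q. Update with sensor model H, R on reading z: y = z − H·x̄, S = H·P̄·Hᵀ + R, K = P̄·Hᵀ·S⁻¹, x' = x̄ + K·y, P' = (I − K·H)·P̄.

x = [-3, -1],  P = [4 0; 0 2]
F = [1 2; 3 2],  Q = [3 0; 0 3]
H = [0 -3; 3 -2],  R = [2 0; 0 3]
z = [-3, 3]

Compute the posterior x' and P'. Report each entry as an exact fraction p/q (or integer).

x' = [20205/13073, 12177/13073]
P' = [10765/26146 1890/13073; 1890/13073 2886/13073]

x̄ = F·x = [-5, -11]
P̄ = F·P·Fᵀ + Q = [15 20; 20 47]
y = z − H·x̄ = [-36, -4]
S = H·P̄·Hᵀ + R = [425 102; 102 86]
K = P̄·Hᵀ·S⁻¹ = [-2835/13073 485/1538; -4329/13073 -2/769]
x' = x̄ + K·y = [20205/13073, 12177/13073]
P' = (I − K·H)·P̄ = [10765/26146 1890/13073; 1890/13073 2886/13073]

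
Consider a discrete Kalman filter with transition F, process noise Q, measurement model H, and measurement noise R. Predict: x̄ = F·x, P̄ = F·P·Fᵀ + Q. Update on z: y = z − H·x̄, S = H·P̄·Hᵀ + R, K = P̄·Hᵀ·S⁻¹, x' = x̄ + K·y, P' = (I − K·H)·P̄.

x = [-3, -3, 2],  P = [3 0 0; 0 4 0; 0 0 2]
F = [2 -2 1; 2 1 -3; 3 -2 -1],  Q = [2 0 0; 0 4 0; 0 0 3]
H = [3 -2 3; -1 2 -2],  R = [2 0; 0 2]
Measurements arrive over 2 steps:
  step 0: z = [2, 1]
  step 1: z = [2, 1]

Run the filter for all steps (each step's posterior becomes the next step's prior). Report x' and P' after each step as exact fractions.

step 0: x̄ = F·x = [2, -15, -5]
step 0: P̄ = F·P·Fᵀ + Q = [32 -2 32; -2 38 16; 32 16 48]
step 0: y = z − H·x̄ = [-19, 23]
step 0: S = H·P̄·Hᵀ + R = [1282 -680; -680 386]
step 0: K = P̄·Hᵀ·S⁻¹ = [1914/8113 1270/8113; 4539/8113 8963/8113; 536/1159 656/1159]
step 0: x' = x̄ + K·y = [9070/8113, -1787/8113, -891/1159]
step 0: P' = (I − K·H)·P̄ = [11472/8113 -9570/8113 -2368/1159; -9570/8113 50322/8113 6592/1159; -2368/1159 6592/1159 7120/1159]
step 1: x̄ = F·x = [2211/1159, 35064/8113, 37021/8113]
step 1: P̄ = F·P·Fᵀ + Q = [19846/1159 29168/1159 42772/1159; 29168/1159 460990/8113 540334/8113; 42772/1159 540334/8113 777587/8113]
step 1: y = z − H·x̄ = [-71140/8113, 27504/8113]
step 1: S = H·P̄·Hᵀ + R = [6563919/8113 -2584136/8113; -2584136/8113 1167696/8113]
step 1: K = P̄·Hᵀ·S⁻¹ = [94033/447223 11144729/60822328; 269086/447223 7760798/7602791; 231570/447223 29384815/60822328]
step 1: x' = x̄ + K·y = [5209213/7602791, 19057072/7602791, 12625637/7602791]
step 1: P' = (I − K·H)·P̄ = [32417865/30411164 -4780304/7602791 -40902513/30411164; -4780304/7602791 39601774/7602791 34231128/7602791; -40902513/30411164 34231128/7602791 142683361/30411164]

step 0: x' = [9070/8113, -1787/8113, -891/1159], P' = [11472/8113 -9570/8113 -2368/1159; -9570/8113 50322/8113 6592/1159; -2368/1159 6592/1159 7120/1159]
step 1: x' = [5209213/7602791, 19057072/7602791, 12625637/7602791], P' = [32417865/30411164 -4780304/7602791 -40902513/30411164; -4780304/7602791 39601774/7602791 34231128/7602791; -40902513/30411164 34231128/7602791 142683361/30411164]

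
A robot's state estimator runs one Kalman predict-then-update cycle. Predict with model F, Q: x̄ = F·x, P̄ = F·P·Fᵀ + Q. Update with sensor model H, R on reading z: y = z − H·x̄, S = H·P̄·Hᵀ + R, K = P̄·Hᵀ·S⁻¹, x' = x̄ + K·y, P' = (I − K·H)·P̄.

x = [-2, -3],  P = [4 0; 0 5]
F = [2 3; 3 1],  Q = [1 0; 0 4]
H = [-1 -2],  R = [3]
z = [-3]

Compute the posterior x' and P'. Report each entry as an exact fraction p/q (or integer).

x̄ = F·x = [-13, -9]
P̄ = F·P·Fᵀ + Q = [62 39; 39 45]
y = z − H·x̄ = [-34]
S = H·P̄·Hᵀ + R = [401]
K = P̄·Hᵀ·S⁻¹ = [-140/401; -129/401]
x' = x̄ + K·y = [-453/401, 777/401]
P' = (I − K·H)·P̄ = [5262/401 -2421/401; -2421/401 1404/401]

x' = [-453/401, 777/401]
P' = [5262/401 -2421/401; -2421/401 1404/401]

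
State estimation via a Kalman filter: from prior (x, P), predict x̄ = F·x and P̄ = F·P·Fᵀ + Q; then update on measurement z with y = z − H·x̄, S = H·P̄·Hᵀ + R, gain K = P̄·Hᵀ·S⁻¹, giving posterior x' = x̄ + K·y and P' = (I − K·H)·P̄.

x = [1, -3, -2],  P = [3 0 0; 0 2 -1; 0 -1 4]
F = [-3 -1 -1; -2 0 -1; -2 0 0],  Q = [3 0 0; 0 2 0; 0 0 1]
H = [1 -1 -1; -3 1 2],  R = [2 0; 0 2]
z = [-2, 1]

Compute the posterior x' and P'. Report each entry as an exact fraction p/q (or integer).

x̄ = F·x = [2, 0, -2]
P̄ = F·P·Fᵀ + Q = [34 21 18; 21 18 12; 18 12 13]
y = z − H·x̄ = [-6, 11]
S = H·P̄·Hᵀ + R = [13 -8; -8 84]
K = P̄·Hᵀ·S⁻¹ = [-195/257 -625/1028; -231/257 -345/1028; -179/257 -66/257]
x' = x̄ + K·y = [-139/1028, 1749/1028, -166/257]
P' = (I − K·H)·P̄ = [2927/1028 1443/1028 761/257; 1443/1028 2943/1028 87/257; 761/257 87/257 1032/257]

x' = [-139/1028, 1749/1028, -166/257]
P' = [2927/1028 1443/1028 761/257; 1443/1028 2943/1028 87/257; 761/257 87/257 1032/257]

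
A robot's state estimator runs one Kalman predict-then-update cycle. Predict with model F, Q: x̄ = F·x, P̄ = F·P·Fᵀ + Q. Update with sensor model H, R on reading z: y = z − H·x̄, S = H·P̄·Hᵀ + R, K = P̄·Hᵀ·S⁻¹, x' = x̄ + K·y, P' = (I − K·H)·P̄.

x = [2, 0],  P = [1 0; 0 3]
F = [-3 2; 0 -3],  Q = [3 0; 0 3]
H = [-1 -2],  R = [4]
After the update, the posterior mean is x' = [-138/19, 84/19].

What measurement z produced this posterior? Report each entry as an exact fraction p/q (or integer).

x̄ = F·x = [-6, 0]
P̄ = F·P·Fᵀ + Q = [24 -18; -18 30]
S = H·P̄·Hᵀ + R = [76]
K = P̄·Hᵀ·S⁻¹ = [3/19; -21/38]
x' − x̄ = [-24/19, 84/19] = K·y
y = (KᵀK)⁻¹·Kᵀ·(x' − x̄) = [-8]
z = y + H·x̄ = [-8] + [6] = [-2]

z = [-2]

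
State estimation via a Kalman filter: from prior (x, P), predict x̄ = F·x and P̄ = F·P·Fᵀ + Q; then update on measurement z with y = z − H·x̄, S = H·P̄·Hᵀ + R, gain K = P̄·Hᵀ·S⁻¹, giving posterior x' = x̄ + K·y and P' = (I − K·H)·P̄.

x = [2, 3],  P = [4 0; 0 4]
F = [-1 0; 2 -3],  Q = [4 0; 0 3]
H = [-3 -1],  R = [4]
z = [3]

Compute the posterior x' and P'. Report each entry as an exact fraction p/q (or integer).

x' = [-38/83, -167/83]
P' = [408/83 -1160/83; -1160/83 3604/83]

x̄ = F·x = [-2, -5]
P̄ = F·P·Fᵀ + Q = [8 -8; -8 55]
y = z − H·x̄ = [-8]
S = H·P̄·Hᵀ + R = [83]
K = P̄·Hᵀ·S⁻¹ = [-16/83; -31/83]
x' = x̄ + K·y = [-38/83, -167/83]
P' = (I − K·H)·P̄ = [408/83 -1160/83; -1160/83 3604/83]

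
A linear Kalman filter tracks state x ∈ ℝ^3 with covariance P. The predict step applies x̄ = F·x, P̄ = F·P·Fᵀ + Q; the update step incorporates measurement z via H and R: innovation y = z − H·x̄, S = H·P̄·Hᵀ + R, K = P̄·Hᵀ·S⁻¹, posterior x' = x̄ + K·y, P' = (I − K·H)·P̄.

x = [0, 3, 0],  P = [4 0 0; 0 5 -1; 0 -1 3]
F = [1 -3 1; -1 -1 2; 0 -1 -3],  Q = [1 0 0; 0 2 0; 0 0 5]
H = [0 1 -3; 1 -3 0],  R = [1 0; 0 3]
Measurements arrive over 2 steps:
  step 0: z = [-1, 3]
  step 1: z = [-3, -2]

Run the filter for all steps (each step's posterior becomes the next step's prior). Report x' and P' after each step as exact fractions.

step 0: x̄ = F·x = [-9, -3, -3]
step 0: P̄ = F·P·Fᵀ + Q = [59 24 -2; 24 27 -14; -2 -14 31]
step 0: y = z − H·x̄ = [-7, 3]
step 0: S = H·P̄·Hᵀ + R = [391 -177; -177 161]
step 0: K = P̄·Hᵀ·S⁻¹ = [2529/31622 227/31622; 510/15811 -5037/15811; -10147/31622 -3299/31622]
step 0: x' = x̄ + K·y = [-150810/15811, -66114/15811, -16867/15811]
step 0: P' = (I − K·H)·P̄ = [1792779/31622 298683/15811 198279/31622; 298683/15811 104598/15811 34696/15811; 198279/31622 34696/15811 26513/31622]
step 1: x̄ = F·x = [30665/15811, 183190/15811, 116715/15811]
step 1: P̄ = F·P·Fᵀ + Q = [64844/15811 -102449/15811 -44509/15811; -102449/15811 2295319/31622 1311713/31622; -44509/15811 1311713/31622 1022275/31622]
step 1: y = z − H·x̄ = [119522/15811, 487283/15811]
step 1: S = H·P̄·Hᵀ + R = [1828569/15811 2490808/15811; 2490808/15811 22111813/31622]
step 1: K = P̄·Hᵀ·S⁻¹ = [-73804422/1772482879 3317270/77064473; -29583090/1772482879 -24423395/77064473; -593318052/1772482879 -8213329/77064473]
step 1: x' = x̄ + K·y = [5231185171/1772482879, 3000435725/1772482879, 2777169080/1772482879]
step 1: P' = (I − K·H)·P̄ = [5618331462/1772482879 1796479944/1772482879 623428122/1772482879; 1796479944/1772482879 1160564733/1772482879 396715941/1772482879; 623428122/1772482879 396715941/1772482879 330011331/1772482879]

step 0: x' = [-150810/15811, -66114/15811, -16867/15811], P' = [1792779/31622 298683/15811 198279/31622; 298683/15811 104598/15811 34696/15811; 198279/31622 34696/15811 26513/31622]
step 1: x' = [5231185171/1772482879, 3000435725/1772482879, 2777169080/1772482879], P' = [5618331462/1772482879 1796479944/1772482879 623428122/1772482879; 1796479944/1772482879 1160564733/1772482879 396715941/1772482879; 623428122/1772482879 396715941/1772482879 330011331/1772482879]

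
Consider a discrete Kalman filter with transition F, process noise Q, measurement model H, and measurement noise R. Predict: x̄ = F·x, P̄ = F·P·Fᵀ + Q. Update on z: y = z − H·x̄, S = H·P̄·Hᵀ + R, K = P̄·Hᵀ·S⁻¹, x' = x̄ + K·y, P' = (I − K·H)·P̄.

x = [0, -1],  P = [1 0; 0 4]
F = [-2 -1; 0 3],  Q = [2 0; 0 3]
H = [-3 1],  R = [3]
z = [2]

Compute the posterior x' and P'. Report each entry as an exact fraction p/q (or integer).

x̄ = F·x = [1, -3]
P̄ = F·P·Fᵀ + Q = [10 -12; -12 39]
y = z − H·x̄ = [8]
S = H·P̄·Hᵀ + R = [204]
K = P̄·Hᵀ·S⁻¹ = [-7/34; 25/68]
x' = x̄ + K·y = [-11/17, -1/17]
P' = (I − K·H)·P̄ = [23/17 117/34; 117/34 777/68]

x' = [-11/17, -1/17]
P' = [23/17 117/34; 117/34 777/68]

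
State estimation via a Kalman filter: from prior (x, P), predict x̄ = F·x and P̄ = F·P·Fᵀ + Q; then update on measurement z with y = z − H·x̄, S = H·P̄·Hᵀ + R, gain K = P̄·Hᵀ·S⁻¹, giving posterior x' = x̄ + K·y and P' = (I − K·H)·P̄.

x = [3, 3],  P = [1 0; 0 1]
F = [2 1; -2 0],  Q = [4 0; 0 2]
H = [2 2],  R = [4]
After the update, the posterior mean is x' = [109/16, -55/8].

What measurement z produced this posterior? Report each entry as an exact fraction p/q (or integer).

x̄ = F·x = [9, -6]
P̄ = F·P·Fᵀ + Q = [9 -4; -4 6]
S = H·P̄·Hᵀ + R = [32]
K = P̄·Hᵀ·S⁻¹ = [5/16; 1/8]
x' − x̄ = [-35/16, -7/8] = K·y
y = (KᵀK)⁻¹·Kᵀ·(x' − x̄) = [-7]
z = y + H·x̄ = [-7] + [6] = [-1]

z = [-1]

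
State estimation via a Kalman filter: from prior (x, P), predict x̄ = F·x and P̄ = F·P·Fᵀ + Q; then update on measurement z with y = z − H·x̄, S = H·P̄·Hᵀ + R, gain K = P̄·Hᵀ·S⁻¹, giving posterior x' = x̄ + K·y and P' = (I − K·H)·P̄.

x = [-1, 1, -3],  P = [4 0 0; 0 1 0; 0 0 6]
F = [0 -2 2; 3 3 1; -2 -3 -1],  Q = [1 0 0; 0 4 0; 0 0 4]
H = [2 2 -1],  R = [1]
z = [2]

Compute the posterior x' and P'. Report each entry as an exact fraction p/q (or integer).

x̄ = F·x = [-8, -3, 2]
P̄ = F·P·Fᵀ + Q = [29 6 -6; 6 55 -39; -6 -39 35]
y = z − H·x̄ = [26]
S = H·P̄·Hᵀ + R = [600]
K = P̄·Hᵀ·S⁻¹ = [19/150; 161/600; -5/24]
x' = x̄ + K·y = [-353/75, 1193/300, -41/12]
P' = (I − K·H)·P̄ = [1453/75 -2159/150 59/6; -2159/150 7079/600 -131/24; 59/6 -131/24 215/24]

x' = [-353/75, 1193/300, -41/12]
P' = [1453/75 -2159/150 59/6; -2159/150 7079/600 -131/24; 59/6 -131/24 215/24]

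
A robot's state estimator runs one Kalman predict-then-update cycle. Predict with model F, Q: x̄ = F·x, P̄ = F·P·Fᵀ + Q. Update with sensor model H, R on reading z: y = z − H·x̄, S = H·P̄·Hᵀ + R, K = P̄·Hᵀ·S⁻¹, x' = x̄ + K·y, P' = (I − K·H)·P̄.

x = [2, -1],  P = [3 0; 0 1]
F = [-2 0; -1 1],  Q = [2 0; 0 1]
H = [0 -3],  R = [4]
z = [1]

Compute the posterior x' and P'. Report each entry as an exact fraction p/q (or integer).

x' = [-52/49, -27/49]
P' = [362/49 24/49; 24/49 20/49]

x̄ = F·x = [-4, -3]
P̄ = F·P·Fᵀ + Q = [14 6; 6 5]
y = z − H·x̄ = [-8]
S = H·P̄·Hᵀ + R = [49]
K = P̄·Hᵀ·S⁻¹ = [-18/49; -15/49]
x' = x̄ + K·y = [-52/49, -27/49]
P' = (I − K·H)·P̄ = [362/49 24/49; 24/49 20/49]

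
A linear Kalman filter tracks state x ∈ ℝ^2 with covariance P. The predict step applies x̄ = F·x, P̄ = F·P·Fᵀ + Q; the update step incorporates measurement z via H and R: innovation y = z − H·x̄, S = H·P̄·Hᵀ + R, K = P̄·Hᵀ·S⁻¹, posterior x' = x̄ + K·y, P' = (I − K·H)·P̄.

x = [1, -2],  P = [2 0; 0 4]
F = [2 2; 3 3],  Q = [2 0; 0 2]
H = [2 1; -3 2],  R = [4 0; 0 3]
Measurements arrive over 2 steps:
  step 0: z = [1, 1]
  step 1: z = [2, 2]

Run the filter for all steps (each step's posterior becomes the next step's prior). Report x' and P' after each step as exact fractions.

step 0: x̄ = F·x = [-2, -3]
step 0: P̄ = F·P·Fᵀ + Q = [26 36; 36 56]
step 0: y = z − H·x̄ = [8, 1]
step 0: S = H·P̄·Hᵀ + R = [308 -8; -8 29]
step 0: K = P̄·Hᵀ·S⁻¹ = [626/2217 -286/2217; 312/739 188/739]
step 0: x' = x̄ + K·y = [96/739, 467/739]
step 0: P' = (I − K·H)·P̄ = [838/2217 276/739; 276/739 696/739]
step 1: x̄ = F·x = [1126/739, 1689/739]
step 1: P̄ = F·P·Fᵀ + Q = [22762/2217 9164/739; 9164/739 15224/739]
step 1: y = z − H·x̄ = [-2463/739, 2]
step 1: S = H·P̄·Hᵀ + R = [255556/2217 -8; -8 29]
step 1: K = P̄·Hᵀ·S⁻¹ = [38674/139793 -18254/139793; 747492/1817309 456868/1817309]
step 1: x' = x̄ + K·y = [47596/139793, 2575931/1817309]
step 1: P' = (I − K·H)·P̄ = [52022/139793 50652/139793; 50652/139793 1673016/1817309]

step 0: x' = [96/739, 467/739], P' = [838/2217 276/739; 276/739 696/739]
step 1: x' = [47596/139793, 2575931/1817309], P' = [52022/139793 50652/139793; 50652/139793 1673016/1817309]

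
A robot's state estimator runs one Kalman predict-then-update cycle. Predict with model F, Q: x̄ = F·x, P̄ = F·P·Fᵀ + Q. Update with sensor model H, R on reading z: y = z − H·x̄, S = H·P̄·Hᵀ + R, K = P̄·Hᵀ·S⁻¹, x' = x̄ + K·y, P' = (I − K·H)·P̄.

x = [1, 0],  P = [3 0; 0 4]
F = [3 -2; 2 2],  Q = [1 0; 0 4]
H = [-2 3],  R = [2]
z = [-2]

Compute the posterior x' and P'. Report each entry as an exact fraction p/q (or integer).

x̄ = F·x = [3, 2]
P̄ = F·P·Fᵀ + Q = [44 2; 2 32]
y = z − H·x̄ = [-2]
S = H·P̄·Hᵀ + R = [442]
K = P̄·Hᵀ·S⁻¹ = [-41/221; 46/221]
x' = x̄ + K·y = [745/221, 350/221]
P' = (I − K·H)·P̄ = [6362/221 4214/221; 4214/221 2840/221]

x' = [745/221, 350/221]
P' = [6362/221 4214/221; 4214/221 2840/221]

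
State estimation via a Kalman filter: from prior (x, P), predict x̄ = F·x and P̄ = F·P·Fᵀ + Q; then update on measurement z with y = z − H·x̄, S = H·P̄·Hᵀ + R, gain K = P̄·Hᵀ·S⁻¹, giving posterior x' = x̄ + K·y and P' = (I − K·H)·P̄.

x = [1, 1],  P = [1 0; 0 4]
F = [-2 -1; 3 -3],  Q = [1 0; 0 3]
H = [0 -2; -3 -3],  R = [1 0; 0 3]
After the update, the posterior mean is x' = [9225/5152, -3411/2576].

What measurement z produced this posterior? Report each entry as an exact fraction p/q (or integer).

x̄ = F·x = [-3, 0]
P̄ = F·P·Fᵀ + Q = [9 6; 6 48]
S = H·P̄·Hᵀ + R = [193 324; 324 624]
K = P̄·Hᵀ·S⁻¹ = [591/1288 -1599/5152; -309/644 -27/2576]
x' − x̄ = [24681/5152, -3411/2576] = K·y
y = (KᵀK)⁻¹·Kᵀ·(x' − x̄) = [3, -11]
z = y + H·x̄ = [3, -11] + [0, 9] = [3, -2]

z = [3, -2]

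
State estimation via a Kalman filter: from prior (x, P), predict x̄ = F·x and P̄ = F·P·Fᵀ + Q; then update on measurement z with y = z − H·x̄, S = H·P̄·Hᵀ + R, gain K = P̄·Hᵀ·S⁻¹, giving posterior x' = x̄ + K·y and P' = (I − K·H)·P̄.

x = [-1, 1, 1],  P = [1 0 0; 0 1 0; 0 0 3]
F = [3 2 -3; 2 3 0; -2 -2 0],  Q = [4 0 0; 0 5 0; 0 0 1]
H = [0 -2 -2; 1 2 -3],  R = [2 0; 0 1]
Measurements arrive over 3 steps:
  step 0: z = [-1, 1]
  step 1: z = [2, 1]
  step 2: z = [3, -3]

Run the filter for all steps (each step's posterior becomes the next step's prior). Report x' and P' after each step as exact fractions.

step 0: x̄ = F·x = [-4, 1, 0]
step 0: P̄ = F·P·Fᵀ + Q = [44 12 -10; 12 18 -10; -10 -10 9]
step 0: y = z − H·x̄ = [1, 3]
step 0: S = H·P̄·Hᵀ + R = [30 -42; -42 426]
step 0: K = P̄·Hᵀ·S⁻¹ = [67/306 77/306; -295/918 139/918; -257/1836 -271/1836]
step 0: x' = x̄ + K·y = [-463/153, 520/459, -535/918]
step 0: P' = (I − K·H)·P̄ = [1031/51 -631/153 1195/306; -631/153 481/459 -667/918; 1195/306 -667/918 1591/1836]
step 1: x̄ = F·x = [-4649/918, -406/153, 1738/459]
step 1: P̄ = F·P·Fᵀ + Q = [159487/1836 17465/306 -29914/459; 17465/306 2336/51 -7024/153; -29914/459 -7024/153 24355/459]
step 1: y = z − H·x̄ = [1958/459, 20867/918]
step 1: S = H·P̄·Hᵀ + R = [13858/459 27323/459; 27323/459 3523039/1836]
step 1: K = P̄·Hᵀ·S⁻¹ = [20570747/149791141 30316149/149791141; -45847969/149791141 23780006/149791141; -23763043/149791141 -23943944/149791141]
step 1: x' = x̄ + K·y = [18282257/149791141, -52521221/149791141, -78453540/149791141]
step 1: P' = (I − K·H)·P̄ = [657359868/149791141 -137751192/149791141 117180445/149791141; -137751192/149791141 59815021/149791141 -13967052/149791141; 117180445/149791141 -13967052/149791141 37730095/149791141]
step 2: x̄ = F·x = [185164949/149791141, -120999149/149791141, 68477928/149791141]
step 2: P̄ = F·P·Fᵀ + Q = [3499576625/149791141 1934904636/149791141 -2186627014/149791141; 1934904636/149791141 2263716062/149791141 -1610817678/149791141; -2186627014/149791141 -1610817678/149791141 1916481161/149791141]
step 2: y = z − H·x̄ = [344330981/149791141, -187106290/149791141]
step 2: S = H·P̄·Hᵀ + R = [4133829750/149791141 -274167882/149791141; -274167882/149791141 70141755227/149791141]
step 2: K = P̄·Hᵀ·S⁻¹ = [130620062705/967610315643 64221918227/322536771881; -295391997454/967610315643 51552593194/322536771881; -153342282754/967610315643 -51506898547/322536771881]
step 2: x' = x̄ + K·y = [1255715613442/967610315643, -1653836687021/967610315643, 282868831120/967610315643]
step 2: P' = (I − K·H)·P̄ = [4251077372996/967610315643 -890054361286/967610315643 759434298581/967610315643; -890054361286/967610315643 386177626646/967610315643 -90785629192/967610315643; 759434298581/967610315643 -90785629192/967610315643 244127911946/967610315643]

step 0: x' = [-463/153, 520/459, -535/918], P' = [1031/51 -631/153 1195/306; -631/153 481/459 -667/918; 1195/306 -667/918 1591/1836]
step 1: x' = [18282257/149791141, -52521221/149791141, -78453540/149791141], P' = [657359868/149791141 -137751192/149791141 117180445/149791141; -137751192/149791141 59815021/149791141 -13967052/149791141; 117180445/149791141 -13967052/149791141 37730095/149791141]
step 2: x' = [1255715613442/967610315643, -1653836687021/967610315643, 282868831120/967610315643], P' = [4251077372996/967610315643 -890054361286/967610315643 759434298581/967610315643; -890054361286/967610315643 386177626646/967610315643 -90785629192/967610315643; 759434298581/967610315643 -90785629192/967610315643 244127911946/967610315643]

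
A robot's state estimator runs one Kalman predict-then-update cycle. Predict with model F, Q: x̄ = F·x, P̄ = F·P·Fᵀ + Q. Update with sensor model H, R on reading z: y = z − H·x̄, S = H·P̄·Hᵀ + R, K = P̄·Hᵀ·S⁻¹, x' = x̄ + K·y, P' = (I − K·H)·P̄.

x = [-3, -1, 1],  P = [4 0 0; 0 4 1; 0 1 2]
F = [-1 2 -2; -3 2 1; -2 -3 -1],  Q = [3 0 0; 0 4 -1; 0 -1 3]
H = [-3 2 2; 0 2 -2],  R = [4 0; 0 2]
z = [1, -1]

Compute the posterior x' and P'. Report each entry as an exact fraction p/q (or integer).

x̄ = F·x = [-1, 8, 8]
P̄ = F·P·Fᵀ + Q = [23 22 -8; 22 62 -8; -8 -8 63]
y = z − H·x̄ = [-34, -1]
S = H·P̄·Hᵀ + R = [479 -184; -184 566]
K = P̄·Hᵀ·S⁻¹ = [-869/16947 1514/16947; 3538/16947 5342/16947; 2762/13181 -2409/13181]
x' = x̄ + K·y = [3695/5649, 3314/5649, 13949/13181]
P' = (I − K·H)·P̄ = [37616/2421 28196/2421 21762/1883; 28196/2421 22034/2421 16544/1883; 21762/1883 16544/1883 118217/13181]

x' = [3695/5649, 3314/5649, 13949/13181]
P' = [37616/2421 28196/2421 21762/1883; 28196/2421 22034/2421 16544/1883; 21762/1883 16544/1883 118217/13181]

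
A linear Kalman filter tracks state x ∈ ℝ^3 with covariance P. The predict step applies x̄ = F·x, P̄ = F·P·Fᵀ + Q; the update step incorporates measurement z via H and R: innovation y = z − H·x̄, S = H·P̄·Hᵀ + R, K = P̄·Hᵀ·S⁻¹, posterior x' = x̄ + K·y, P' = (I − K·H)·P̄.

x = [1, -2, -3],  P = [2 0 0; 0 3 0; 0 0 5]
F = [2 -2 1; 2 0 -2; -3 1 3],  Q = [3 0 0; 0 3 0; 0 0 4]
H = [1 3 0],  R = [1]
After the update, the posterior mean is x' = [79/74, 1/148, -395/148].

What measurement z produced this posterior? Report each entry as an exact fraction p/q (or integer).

x̄ = F·x = [3, 8, -14]
P̄ = F·P·Fᵀ + Q = [28 -2 -3; -2 31 -42; -3 -42 70]
S = H·P̄·Hᵀ + R = [296]
K = P̄·Hᵀ·S⁻¹ = [11/148; 91/296; -129/296]
x' − x̄ = [-143/74, -1183/148, 1677/148] = K·y
y = (KᵀK)⁻¹·Kᵀ·(x' − x̄) = [-26]
z = y + H·x̄ = [-26] + [27] = [1]

z = [1]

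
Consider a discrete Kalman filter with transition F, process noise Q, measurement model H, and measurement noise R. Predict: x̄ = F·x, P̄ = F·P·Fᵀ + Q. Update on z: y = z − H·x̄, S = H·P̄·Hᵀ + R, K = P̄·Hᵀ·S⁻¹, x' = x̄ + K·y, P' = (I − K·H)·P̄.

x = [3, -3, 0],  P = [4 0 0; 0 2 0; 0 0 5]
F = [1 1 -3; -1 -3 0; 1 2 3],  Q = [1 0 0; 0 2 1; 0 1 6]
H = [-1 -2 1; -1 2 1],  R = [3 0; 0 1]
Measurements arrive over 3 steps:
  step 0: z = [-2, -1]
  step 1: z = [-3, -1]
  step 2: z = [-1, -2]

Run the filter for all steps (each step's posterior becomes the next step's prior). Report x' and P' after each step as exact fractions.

step 0: x̄ = F·x = [0, 6, -3]
step 0: P̄ = F·P·Fᵀ + Q = [52 -10 -37; -10 24 -15; -37 -15 63]
step 0: y = z − H·x̄ = [13, -10]
step 0: S = H·P̄·Hᵀ + R = [308 93; 93 266]
step 0: K = P̄·Hᵀ·S⁻¹ = [-8217/73279 -27155/73279; -18097/73279 18173/73279; 28070/73279 9470/73279]
step 0: x' = x̄ + K·y = [164729/73279, 22683/73279, 50373/73279]
step 0: P' = (I − K·H)·P̄ = [283640/73279 -626/73279 257737/73279; -626/73279 18116/73279 -18685/73279; 257737/73279 -18685/73279 304577/73279]
step 1: x̄ = F·x = [36293/73279, -232778/73279, 361214/73279]
step 1: P̄ = F·P·Fᵀ + Q = [1680664/73279 269562/73279 -2367144/73279; 269562/73279 589486/73279 -920973/73279; -2367144/73279 -920973/73279 4856669/73279]
step 1: y = z − H·x̄ = [-1010314/73279, 67356/73279]
step 1: S = H·P̄·Hᵀ + R = [18611542/73279 8913677/73279; 8913677/73279 8940704/73279]
step 1: K = P̄·Hᵀ·S⁻¹ = [-132850140/1186515241 -333186716/1186515241; -287694863/1186515241 285290667/1186515241; 451453263/1186515241 264135649/1186515241]
step 1: x' = x̄ + K·y = [2113025963/1186515241, 459661584/1186515241, -132814516/1186515241]
step 1: P' = (I − K·H)·P̄ = [2943708200/1186515241 16340926/1186515241 2577839632/1186515241; 16340926/1186515241 287093814/1186515241 -272556035/1186515241; 2577839632/1186515241 -272556035/1186515241 3387087351/1186515241]
step 2: x̄ = F·x = [2971131095/1186515241, -3492010715/1186515241, 2633905583/1186515241]
step 2: P̄ = F·P·Fᵀ + Q = [21102083684/1186515241 1410161235/1186515241 -26099199448/1186515241; 1410161235/1186515241 7998628564/1186515241 -8841975054/1186515241; -26099199448/1186515241 -8841975054/1186515241 53956690137/1186515241]
step 2: y = z − H·x̄ = [-7833311159/1186515241, 4948216460/1186515241]
step 2: S = H·P̄·Hᵀ + R = [203819777852/1186515241 95262658461/1186515241; 95262658461/1186515241 119429657058/1186515241]
step 2: K = P̄·Hᵀ·S⁻¹ = [-70081772094/612724739195 -171792644582/612724739195; -206894464891/857814634873 618880588493/2573443904619; 1610126463739/4289073174365 2866948324091/12867219523095]
step 2: x' = x̄ + K·y = [1280548794111/612724739195, -127881376154/367634843517, 1232836784266/1838174217585]
step 2: P' = (I − K·H)·P̄ = [1516915497388/612724739195 1922633585/122544947839 1325896516956/612724739195; 1922633585/122544947839 620232693128/2573443904619 -581209492478/2573443904619; 1325896516956/612724739195 -581209492478/2573443904619 36522870104947/12867219523095]

step 0: x' = [164729/73279, 22683/73279, 50373/73279], P' = [283640/73279 -626/73279 257737/73279; -626/73279 18116/73279 -18685/73279; 257737/73279 -18685/73279 304577/73279]
step 1: x' = [2113025963/1186515241, 459661584/1186515241, -132814516/1186515241], P' = [2943708200/1186515241 16340926/1186515241 2577839632/1186515241; 16340926/1186515241 287093814/1186515241 -272556035/1186515241; 2577839632/1186515241 -272556035/1186515241 3387087351/1186515241]
step 2: x' = [1280548794111/612724739195, -127881376154/367634843517, 1232836784266/1838174217585], P' = [1516915497388/612724739195 1922633585/122544947839 1325896516956/612724739195; 1922633585/122544947839 620232693128/2573443904619 -581209492478/2573443904619; 1325896516956/612724739195 -581209492478/2573443904619 36522870104947/12867219523095]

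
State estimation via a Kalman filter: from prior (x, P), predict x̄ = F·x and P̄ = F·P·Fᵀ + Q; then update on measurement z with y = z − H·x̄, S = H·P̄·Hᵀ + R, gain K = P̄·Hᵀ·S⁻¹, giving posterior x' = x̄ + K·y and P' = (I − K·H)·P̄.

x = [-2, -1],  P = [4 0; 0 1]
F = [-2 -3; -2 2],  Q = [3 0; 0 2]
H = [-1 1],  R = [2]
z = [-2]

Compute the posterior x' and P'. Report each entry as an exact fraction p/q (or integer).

x̄ = F·x = [7, 2]
P̄ = F·P·Fᵀ + Q = [28 10; 10 22]
y = z − H·x̄ = [3]
S = H·P̄·Hᵀ + R = [32]
K = P̄·Hᵀ·S⁻¹ = [-9/16; 3/8]
x' = x̄ + K·y = [85/16, 25/8]
P' = (I − K·H)·P̄ = [143/8 67/4; 67/4 35/2]

x' = [85/16, 25/8]
P' = [143/8 67/4; 67/4 35/2]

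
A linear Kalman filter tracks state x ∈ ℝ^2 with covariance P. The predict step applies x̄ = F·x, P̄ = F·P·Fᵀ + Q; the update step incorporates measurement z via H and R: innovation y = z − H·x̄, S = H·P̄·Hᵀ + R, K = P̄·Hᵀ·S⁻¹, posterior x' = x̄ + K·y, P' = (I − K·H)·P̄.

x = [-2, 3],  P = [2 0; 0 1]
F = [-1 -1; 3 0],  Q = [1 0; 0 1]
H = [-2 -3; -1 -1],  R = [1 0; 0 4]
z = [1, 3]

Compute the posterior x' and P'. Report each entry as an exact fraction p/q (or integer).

x' = [-1563/515, 822/515]
P' = [1496/515 -1024/515; -1024/515 756/515]

x̄ = F·x = [-1, -6]
P̄ = F·P·Fᵀ + Q = [4 -6; -6 19]
y = z − H·x̄ = [-19, -4]
S = H·P̄·Hᵀ + R = [116 35; 35 15]
K = P̄·Hᵀ·S⁻¹ = [16/103 -118/515; -44/103 67/515]
x' = x̄ + K·y = [-1563/515, 822/515]
P' = (I − K·H)·P̄ = [1496/515 -1024/515; -1024/515 756/515]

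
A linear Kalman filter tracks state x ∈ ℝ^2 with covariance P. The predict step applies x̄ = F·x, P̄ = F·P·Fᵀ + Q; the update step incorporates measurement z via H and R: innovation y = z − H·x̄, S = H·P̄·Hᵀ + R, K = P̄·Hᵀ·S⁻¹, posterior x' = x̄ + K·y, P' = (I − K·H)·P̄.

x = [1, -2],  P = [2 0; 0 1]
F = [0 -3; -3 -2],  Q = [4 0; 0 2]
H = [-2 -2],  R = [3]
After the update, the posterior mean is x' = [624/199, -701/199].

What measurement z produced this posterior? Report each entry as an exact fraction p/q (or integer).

x̄ = F·x = [6, 1]
P̄ = F·P·Fᵀ + Q = [13 6; 6 24]
S = H·P̄·Hᵀ + R = [199]
K = P̄·Hᵀ·S⁻¹ = [-38/199; -60/199]
x' − x̄ = [-570/199, -900/199] = K·y
y = (KᵀK)⁻¹·Kᵀ·(x' − x̄) = [15]
z = y + H·x̄ = [15] + [-14] = [1]

z = [1]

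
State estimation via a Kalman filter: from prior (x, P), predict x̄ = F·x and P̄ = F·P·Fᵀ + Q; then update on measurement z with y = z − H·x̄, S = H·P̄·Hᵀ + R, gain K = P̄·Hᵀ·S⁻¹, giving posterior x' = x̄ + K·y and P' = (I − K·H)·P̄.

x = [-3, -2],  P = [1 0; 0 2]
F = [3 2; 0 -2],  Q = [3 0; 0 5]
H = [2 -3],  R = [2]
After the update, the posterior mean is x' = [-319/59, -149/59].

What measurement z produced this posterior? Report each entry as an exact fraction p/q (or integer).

x̄ = F·x = [-13, 4]
P̄ = F·P·Fᵀ + Q = [20 -8; -8 13]
S = H·P̄·Hᵀ + R = [295]
K = P̄·Hᵀ·S⁻¹ = [64/295; -11/59]
x' − x̄ = [448/59, -385/59] = K·y
y = (KᵀK)⁻¹·Kᵀ·(x' − x̄) = [35]
z = y + H·x̄ = [35] + [-38] = [-3]

z = [-3]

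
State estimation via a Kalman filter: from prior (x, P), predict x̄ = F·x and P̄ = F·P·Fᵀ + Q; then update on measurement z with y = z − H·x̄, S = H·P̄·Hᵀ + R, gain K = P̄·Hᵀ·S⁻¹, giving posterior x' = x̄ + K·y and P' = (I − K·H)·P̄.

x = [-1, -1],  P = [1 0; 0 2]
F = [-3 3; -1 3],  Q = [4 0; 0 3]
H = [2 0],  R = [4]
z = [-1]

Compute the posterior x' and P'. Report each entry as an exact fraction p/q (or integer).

x' = [-31/64, -149/64]
P' = [31/32 21/32; 21/32 263/32]

x̄ = F·x = [0, -2]
P̄ = F·P·Fᵀ + Q = [31 21; 21 22]
y = z − H·x̄ = [-1]
S = H·P̄·Hᵀ + R = [128]
K = P̄·Hᵀ·S⁻¹ = [31/64; 21/64]
x' = x̄ + K·y = [-31/64, -149/64]
P' = (I − K·H)·P̄ = [31/32 21/32; 21/32 263/32]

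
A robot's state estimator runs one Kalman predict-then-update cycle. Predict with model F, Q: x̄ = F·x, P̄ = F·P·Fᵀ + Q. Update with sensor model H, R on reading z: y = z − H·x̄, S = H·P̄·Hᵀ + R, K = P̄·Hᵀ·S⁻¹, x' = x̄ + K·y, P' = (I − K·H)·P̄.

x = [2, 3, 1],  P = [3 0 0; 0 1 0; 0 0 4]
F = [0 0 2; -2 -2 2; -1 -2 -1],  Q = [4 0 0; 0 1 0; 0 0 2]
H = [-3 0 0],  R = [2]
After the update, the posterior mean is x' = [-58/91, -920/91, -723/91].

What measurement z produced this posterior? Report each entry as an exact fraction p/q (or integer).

z = [2]

x̄ = F·x = [2, -8, -9]
P̄ = F·P·Fᵀ + Q = [20 16 -8; 16 33 2; -8 2 13]
S = H·P̄·Hᵀ + R = [182]
K = P̄·Hᵀ·S⁻¹ = [-30/91; -24/91; 12/91]
x' − x̄ = [-240/91, -192/91, 96/91] = K·y
y = (KᵀK)⁻¹·Kᵀ·(x' − x̄) = [8]
z = y + H·x̄ = [8] + [-6] = [2]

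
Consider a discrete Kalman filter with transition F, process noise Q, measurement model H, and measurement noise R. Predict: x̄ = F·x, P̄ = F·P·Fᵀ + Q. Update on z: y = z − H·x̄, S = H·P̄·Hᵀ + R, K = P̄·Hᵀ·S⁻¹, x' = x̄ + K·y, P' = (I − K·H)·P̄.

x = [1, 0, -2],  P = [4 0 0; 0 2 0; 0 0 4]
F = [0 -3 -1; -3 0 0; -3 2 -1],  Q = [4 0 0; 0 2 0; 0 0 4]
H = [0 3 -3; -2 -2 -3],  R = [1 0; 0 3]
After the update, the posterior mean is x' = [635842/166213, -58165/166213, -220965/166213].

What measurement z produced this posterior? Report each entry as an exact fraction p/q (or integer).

x̄ = F·x = [2, -3, -1]
P̄ = F·P·Fᵀ + Q = [26 0 -8; 0 38 36; -8 36 52]
S = H·P̄·Hᵀ + R = [163 84; 84 1063]
K = P̄·Hᵀ·S⁻¹ = [27864/166213 -6580/166213; 21834/166213 -30496/166213; -33216/166213 -30524/166213]
x' − x̄ = [303416/166213, 440474/166213, -54752/166213] = K·y
y = (KᵀK)⁻¹·Kᵀ·(x' − x̄) = [9, -8]
z = y + H·x̄ = [9, -8] + [-6, 5] = [3, -3]

z = [3, -3]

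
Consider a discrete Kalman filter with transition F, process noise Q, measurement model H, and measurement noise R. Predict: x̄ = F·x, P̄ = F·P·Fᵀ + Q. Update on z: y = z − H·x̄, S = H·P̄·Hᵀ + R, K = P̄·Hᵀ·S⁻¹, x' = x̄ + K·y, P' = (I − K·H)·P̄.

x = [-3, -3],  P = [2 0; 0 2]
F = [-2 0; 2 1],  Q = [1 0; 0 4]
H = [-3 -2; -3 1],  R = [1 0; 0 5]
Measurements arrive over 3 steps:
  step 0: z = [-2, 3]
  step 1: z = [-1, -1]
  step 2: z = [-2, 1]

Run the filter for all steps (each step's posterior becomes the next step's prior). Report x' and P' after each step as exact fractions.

step 0: x' = [-1054/5375, 6373/5375], P' = [1347/5375 -1714/5375; -1714/5375 3418/5375]
step 1: x' = [1409617/4740289, 409477/4740289], P' = [1024897/4740289 -1258334/4740289; -1258334/4740289 2614318/4740289]
step 2: x' = [-180973888/3924211727, 4058691333/3924211727], P' = [841462663/3924211727 -1032967386/3924211727; -1032967386/3924211727 2153314202/3924211727]

step 0: x̄ = F·x = [6, -9]
step 0: P̄ = F·P·Fᵀ + Q = [9 -8; -8 14]
step 0: y = z − H·x̄ = [-2, 30]
step 0: S = H·P̄·Hᵀ + R = [42 29; 29 148]
step 0: K = P̄·Hᵀ·S⁻¹ = [-613/5375 -1151/5375; -1694/5375 1712/5375]
step 0: x' = x̄ + K·y = [-1054/5375, 6373/5375]
step 0: P' = (I − K·H)·P̄ = [1347/5375 -1714/5375; -1714/5375 3418/5375]
step 1: x̄ = F·x = [2108/5375, 853/1075]
step 1: P̄ = F·P·Fᵀ + Q = [10763/5375 -392/1075; -392/1075 938/215]
step 1: y = z − H·x̄ = [9479/5375, -3316/5375]
step 1: S = H·P̄·Hᵀ + R = [172522/5375 44087/5375; 44087/5375 158952/5375]
step 1: K = P̄·Hᵀ·S⁻¹ = [-558023/4740289 -866605/4740289; -1453634/4740289 1277864/4740289]
step 1: x' = x̄ + K·y = [1409617/4740289, 409477/4740289]
step 1: P' = (I − K·H)·P̄ = [1024897/4740289 -1258334/4740289; -1258334/4740289 2614318/4740289]
step 2: x̄ = F·x = [-2819234/4740289, 3228711/4740289]
step 2: P̄ = F·P·Fᵀ + Q = [8839877/4740289 -1582920/4740289; -1582920/4740289 20641726/4740289]
step 2: y = z − H·x̄ = [-11480858/4740289, -6946124/4740289]
step 2: S = H·P̄·Hᵀ + R = [147871046/4740289 33526681/4740289; 33526681/4740289 133399584/4740289]
step 2: K = P̄·Hᵀ·S⁻¹ = [-458453217/3924211727 -711471075/3924211727; -1207726246/3924211727 1050443272/3924211727]
step 2: x' = x̄ + K·y = [-180973888/3924211727, 4058691333/3924211727]
step 2: P' = (I − K·H)·P̄ = [841462663/3924211727 -1032967386/3924211727; -1032967386/3924211727 2153314202/3924211727]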